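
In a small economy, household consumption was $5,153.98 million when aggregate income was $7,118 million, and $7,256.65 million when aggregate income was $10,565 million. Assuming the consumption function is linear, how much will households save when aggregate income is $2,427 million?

MPC = (7256.65 − 5153.98)/(10565 − 7118) = 2102.67/3447 = 0.61
a = 5153.98 − 0.61(7118) = 5153.98 − 4341.98 = 812
C = 812 + 0.61(2427) = 2292.47
S = 2427 − 2292.47 = 134.53

S = 134.53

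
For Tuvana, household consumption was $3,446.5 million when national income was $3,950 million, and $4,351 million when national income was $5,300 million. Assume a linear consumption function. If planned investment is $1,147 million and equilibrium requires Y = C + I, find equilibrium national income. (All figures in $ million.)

MPC = (4351 − 3446.5)/(5300 − 3950) = 904.5/1350 = 0.67
a = 3446.5 − 0.67(3950) = 800
Equilibrium: Y = 800 + 0.67Y + 1147
0.33Y = 1947, so Y = 1947/0.33 = 5900

Y = 5900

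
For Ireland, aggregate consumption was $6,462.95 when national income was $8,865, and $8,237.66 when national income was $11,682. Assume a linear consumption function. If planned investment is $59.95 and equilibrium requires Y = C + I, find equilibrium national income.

MPC = (8237.66 − 6462.95)/(11682 − 8865) = 1774.71/2817 = 0.63
a = 6462.95 − 0.63(8865) = 878
Equilibrium: Y = 878 + 0.63Y + 59.95
0.37Y = 937.95, so Y = 937.95/0.37 = 2535

Y = 2535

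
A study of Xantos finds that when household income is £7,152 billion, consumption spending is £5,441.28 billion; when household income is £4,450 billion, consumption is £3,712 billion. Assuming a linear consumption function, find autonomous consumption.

a = 864

MPC = ΔC/ΔY = (5441.28 − 3712)/(7152 − 4450) = 1729.28/2702 = 0.64
a = C − MPC·Y = 3712 − 0.64(4450) = 3712 − 2848 = 864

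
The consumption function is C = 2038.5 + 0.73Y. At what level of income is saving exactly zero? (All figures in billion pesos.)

At break-even, C = Y: 2038.5 + 0.73Y = Y
0.27Y = 2038.5, so Y = 2038.5/0.27 = 7550

Y = 7550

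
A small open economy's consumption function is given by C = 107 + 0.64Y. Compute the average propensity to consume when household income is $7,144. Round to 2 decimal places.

APC = 0.65

C = 107 + 0.64(7144) = 4679.16
APC = C/Y = 4679.16/7144 = 0.65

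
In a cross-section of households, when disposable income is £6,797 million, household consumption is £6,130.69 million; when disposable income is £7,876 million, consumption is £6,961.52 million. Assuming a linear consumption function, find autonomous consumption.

a = 897

MPC = ΔC/ΔY = (6961.52 − 6130.69)/(7876 − 6797) = 830.83/1079 = 0.77
a = C − MPC·Y = 6130.69 − 0.77(6797) = 6130.69 − 5233.69 = 897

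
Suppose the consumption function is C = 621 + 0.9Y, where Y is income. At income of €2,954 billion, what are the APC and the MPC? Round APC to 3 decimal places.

APC = 1.110; MPC = 0.9

MPC = 0.9 (the slope of the consumption function)
C = 621 + 0.9(2954) = 3279.6, so APC = 3279.6/2954 = 1.110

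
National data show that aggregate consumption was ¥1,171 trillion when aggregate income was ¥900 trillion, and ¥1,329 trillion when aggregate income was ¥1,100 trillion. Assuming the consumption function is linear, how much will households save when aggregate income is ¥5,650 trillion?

S = 726.5

MPC = (1329 − 1171)/(1100 − 900) = 158/200 = 0.79
a = 1171 − 0.79(900) = 1171 − 711 = 460
C = 460 + 0.79(5650) = 4923.5
S = 5650 − 4923.5 = 726.5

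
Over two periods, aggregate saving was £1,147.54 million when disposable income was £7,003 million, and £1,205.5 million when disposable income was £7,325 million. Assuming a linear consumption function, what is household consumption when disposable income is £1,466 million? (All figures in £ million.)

MPS = ΔS/ΔY = (1205.5 − 1147.54)/(7325 − 7003) = 57.96/322 = 0.18
MPC = 1 − MPS = 0.82
Autonomous saving = 1147.54 − 0.18(7003) = -113, so a = 113
C = 113 + 0.82(1466) = 113 + 1202.12 = 1315.12

C = 1315.12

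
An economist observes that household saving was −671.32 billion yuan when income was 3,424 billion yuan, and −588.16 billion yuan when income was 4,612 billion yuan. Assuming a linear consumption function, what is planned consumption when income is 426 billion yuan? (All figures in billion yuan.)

C = 1307.18

MPS = ΔS/ΔY = (-588.16 − (-671.32))/(4612 − 3424) = 83.16/1188 = 0.07
MPC = 1 − MPS = 0.93
Autonomous saving = -671.32 − 0.07(3424) = -911, so a = 911
C = 911 + 0.93(426) = 911 + 396.18 = 1307.18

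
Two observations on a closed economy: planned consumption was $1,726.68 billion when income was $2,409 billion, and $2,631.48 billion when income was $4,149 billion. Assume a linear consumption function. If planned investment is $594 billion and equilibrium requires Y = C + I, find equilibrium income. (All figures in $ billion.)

MPC = (2631.48 − 1726.68)/(4149 − 2409) = 904.8/1740 = 0.52
a = 1726.68 − 0.52(2409) = 474
Equilibrium: Y = 474 + 0.52Y + 594
0.48Y = 1068, so Y = 1068/0.48 = 2225

Y = 2225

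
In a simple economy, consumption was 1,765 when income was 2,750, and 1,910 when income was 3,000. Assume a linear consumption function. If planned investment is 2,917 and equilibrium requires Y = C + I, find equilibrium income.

Y = 7350

MPC = (1910 − 1765)/(3000 − 2750) = 145/250 = 0.58
a = 1765 − 0.58(2750) = 170
Equilibrium: Y = 170 + 0.58Y + 2917
0.42Y = 3087, so Y = 3087/0.42 = 7350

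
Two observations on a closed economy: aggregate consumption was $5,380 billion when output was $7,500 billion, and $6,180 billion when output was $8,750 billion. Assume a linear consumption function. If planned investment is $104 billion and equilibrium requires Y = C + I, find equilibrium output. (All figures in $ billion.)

Y = 1900

MPC = (6180 − 5380)/(8750 − 7500) = 800/1250 = 0.64
a = 5380 − 0.64(7500) = 580
Equilibrium: Y = 580 + 0.64Y + 104
0.36Y = 684, so Y = 684/0.36 = 1900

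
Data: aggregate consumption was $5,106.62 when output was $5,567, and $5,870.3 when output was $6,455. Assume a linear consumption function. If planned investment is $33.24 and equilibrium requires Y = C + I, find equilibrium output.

Y = 2516

MPC = (5870.3 − 5106.62)/(6455 − 5567) = 763.68/888 = 0.86
a = 5106.62 − 0.86(5567) = 319
Equilibrium: Y = 319 + 0.86Y + 33.24
0.14Y = 352.24, so Y = 352.24/0.14 = 2516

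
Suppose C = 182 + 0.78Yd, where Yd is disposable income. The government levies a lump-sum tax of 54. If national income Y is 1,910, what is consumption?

Yd = Y − T = 1910 − 54 = 1856
C = 182 + 0.78(1856) = 182 + 1447.68 = 1629.68

C = 1629.68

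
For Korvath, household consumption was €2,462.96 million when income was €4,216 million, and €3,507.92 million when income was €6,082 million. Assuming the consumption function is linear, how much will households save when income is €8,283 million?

S = 3542.52

MPC = (3507.92 − 2462.96)/(6082 − 4216) = 1044.96/1866 = 0.56
a = 2462.96 − 0.56(4216) = 2462.96 − 2360.96 = 102
C = 102 + 0.56(8283) = 4740.48
S = 8283 − 4740.48 = 3542.52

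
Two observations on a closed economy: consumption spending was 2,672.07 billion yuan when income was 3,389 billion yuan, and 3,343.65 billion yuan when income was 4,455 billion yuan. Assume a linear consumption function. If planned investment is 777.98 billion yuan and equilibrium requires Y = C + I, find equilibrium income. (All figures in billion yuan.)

Y = 3554

MPC = (3343.65 − 2672.07)/(4455 − 3389) = 671.58/1066 = 0.63
a = 2672.07 − 0.63(3389) = 537
Equilibrium: Y = 537 + 0.63Y + 777.98
0.37Y = 1314.98, so Y = 1314.98/0.37 = 3554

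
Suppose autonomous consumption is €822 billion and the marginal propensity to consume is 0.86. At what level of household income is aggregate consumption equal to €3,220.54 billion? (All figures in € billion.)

822 + 0.86Y = 3220.54
0.86Y = 2398.54, so Y = 2398.54/0.86 = 2789

Y = 2789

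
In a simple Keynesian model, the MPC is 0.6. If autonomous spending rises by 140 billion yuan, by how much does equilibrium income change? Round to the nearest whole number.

The multiplier is 1/(1 − MPC) = 1/0.4.
ΔY = 140/0.4 = 350.00 ≈ 350

ΔY ≈ 350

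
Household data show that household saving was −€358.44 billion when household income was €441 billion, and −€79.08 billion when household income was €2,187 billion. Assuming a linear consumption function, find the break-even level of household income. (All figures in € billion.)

Y = 2681.25

MPS = ΔS/ΔY = (-79.08 − (-358.44))/(2187 − 441) = 279.36/1746 = 0.16
MPC = 1 − MPS = 0.84
From S(441) = -358.44: −a + 0.16(441) = -358.44, so a = 70.56 − (-358.44) = 429
Break-even (S = 0): Y = a/MPS = 429/0.16 = 2681.25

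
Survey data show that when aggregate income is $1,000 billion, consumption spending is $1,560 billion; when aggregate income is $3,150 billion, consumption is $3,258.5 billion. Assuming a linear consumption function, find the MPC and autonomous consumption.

MPC = 0.79; a = 770

MPC = ΔC/ΔY = (3258.5 − 1560)/(3150 − 1000) = 1698.5/2150 = 0.79
a = C − MPC·Y = 1560 − 0.79(1000) = 1560 − 790 = 770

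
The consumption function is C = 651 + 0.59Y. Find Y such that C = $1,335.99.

Y = 1161

651 + 0.59Y = 1335.99
0.59Y = 684.99, so Y = 684.99/0.59 = 1161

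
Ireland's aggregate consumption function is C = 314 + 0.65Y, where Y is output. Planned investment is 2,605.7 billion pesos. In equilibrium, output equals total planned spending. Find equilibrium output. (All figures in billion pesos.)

Y = C + I = 314 + 0.65Y + 2605.7
Y − 0.65Y = 2919.7
0.35Y = 2919.7, so Y = 2919.7/0.35 = 8342

Y = 8342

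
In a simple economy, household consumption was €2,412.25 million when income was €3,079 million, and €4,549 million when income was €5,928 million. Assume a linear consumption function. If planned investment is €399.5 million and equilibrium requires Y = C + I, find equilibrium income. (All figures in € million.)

Y = 2010

MPC = (4549 − 2412.25)/(5928 − 3079) = 2136.75/2849 = 0.75
a = 2412.25 − 0.75(3079) = 103
Equilibrium: Y = 103 + 0.75Y + 399.5
0.25Y = 502.5, so Y = 502.5/0.25 = 2010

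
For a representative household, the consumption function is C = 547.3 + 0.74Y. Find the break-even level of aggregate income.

At break-even, C = Y: 547.3 + 0.74Y = Y
0.26Y = 547.3, so Y = 547.3/0.26 = 2105

Y = 2105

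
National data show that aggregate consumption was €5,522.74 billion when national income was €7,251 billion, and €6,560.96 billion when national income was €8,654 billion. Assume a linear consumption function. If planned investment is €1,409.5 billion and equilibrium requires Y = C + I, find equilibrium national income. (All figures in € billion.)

Y = 6025

MPC = (6560.96 − 5522.74)/(8654 − 7251) = 1038.22/1403 = 0.74
a = 5522.74 − 0.74(7251) = 157
Equilibrium: Y = 157 + 0.74Y + 1409.5
0.26Y = 1566.5, so Y = 1566.5/0.26 = 6025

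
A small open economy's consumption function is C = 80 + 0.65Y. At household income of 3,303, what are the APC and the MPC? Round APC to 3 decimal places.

APC = 0.674; MPC = 0.65

MPC = 0.65 (the slope of the consumption function)
C = 80 + 0.65(3303) = 2226.95, so APC = 2226.95/3303 = 0.674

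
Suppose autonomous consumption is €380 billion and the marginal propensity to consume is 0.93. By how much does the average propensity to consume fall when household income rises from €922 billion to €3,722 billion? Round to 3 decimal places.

ΔAPC = 0.310

At Y = 922: C = 380 + 0.93(922) = 1237.46, APC = 1237.46/922 = 1.3421
At Y = 3722: C = 3841.46, APC = 3841.46/3722 = 1.0321
Fall in APC = 1.3421 − 1.0321 = 0.310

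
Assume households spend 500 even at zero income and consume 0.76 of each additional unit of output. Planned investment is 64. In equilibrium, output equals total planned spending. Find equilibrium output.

Y = 2350

Y = C + I = 500 + 0.76Y + 64
Y − 0.76Y = 564
0.24Y = 564, so Y = 564/0.24 = 2350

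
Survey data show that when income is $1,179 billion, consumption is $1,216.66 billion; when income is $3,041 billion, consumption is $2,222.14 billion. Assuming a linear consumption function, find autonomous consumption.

MPC = ΔC/ΔY = (2222.14 − 1216.66)/(3041 − 1179) = 1005.48/1862 = 0.54
a = C − MPC·Y = 1216.66 − 0.54(1179) = 1216.66 − 636.66 = 580

a = 580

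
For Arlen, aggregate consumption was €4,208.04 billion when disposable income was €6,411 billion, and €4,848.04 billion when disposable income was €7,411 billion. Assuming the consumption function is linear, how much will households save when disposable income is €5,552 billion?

S = 1893.72

MPC = (4848.04 − 4208.04)/(7411 − 6411) = 640/1000 = 0.64
a = 4208.04 − 0.64(6411) = 4208.04 − 4103.04 = 105
C = 105 + 0.64(5552) = 3658.28
S = 5552 − 3658.28 = 1893.72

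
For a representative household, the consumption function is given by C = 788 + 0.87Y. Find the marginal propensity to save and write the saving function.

MPS = 0.13; S = -788 + 0.13Y

MPS = 1 − MPC = 1 − 0.87 = 0.13
S = Y − C = -788 + 0.13Y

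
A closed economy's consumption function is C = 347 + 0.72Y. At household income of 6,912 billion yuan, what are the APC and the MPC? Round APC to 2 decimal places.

APC = 0.77; MPC = 0.72

MPC = 0.72 (the slope of the consumption function)
C = 347 + 0.72(6912) = 5323.64, so APC = 5323.64/6912 = 0.77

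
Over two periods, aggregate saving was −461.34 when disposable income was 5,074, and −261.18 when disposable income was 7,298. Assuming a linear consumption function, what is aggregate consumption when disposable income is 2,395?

C = 3097.45

MPS = ΔS/ΔY = (-261.18 − (-461.34))/(7298 − 5074) = 200.16/2224 = 0.09
MPC = 1 − MPS = 0.91
Autonomous saving = -461.34 − 0.09(5074) = -918, so a = 918
C = 918 + 0.91(2395) = 918 + 2179.45 = 3097.45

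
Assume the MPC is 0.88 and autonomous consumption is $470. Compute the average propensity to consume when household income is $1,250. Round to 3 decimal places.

APC = 1.256

C = 470 + 0.88(1250) = 1570
APC = C/Y = 1570/1250 = 1.256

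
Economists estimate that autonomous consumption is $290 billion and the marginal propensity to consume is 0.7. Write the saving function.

S = Y − C = Y − (290 + 0.7Y) = -290 + (1 − 0.7)Y

S = -290 + 0.3Y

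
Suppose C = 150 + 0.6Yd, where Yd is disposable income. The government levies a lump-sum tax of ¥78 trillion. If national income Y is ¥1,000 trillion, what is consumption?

C = 703.2

Yd = Y − T = 1000 − 78 = 922
C = 150 + 0.6(922) = 150 + 553.2 = 703.2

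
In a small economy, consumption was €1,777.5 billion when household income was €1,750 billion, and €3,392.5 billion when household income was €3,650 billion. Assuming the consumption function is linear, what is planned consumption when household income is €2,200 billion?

C = 2160

MPC = (3392.5 − 1777.5)/(3650 − 1750) = 1615/1900 = 0.85
a = 1777.5 − 0.85(1750) = 1777.5 − 1487.5 = 290
C = 290 + 0.85(2200) = 290 + 1870 = 2160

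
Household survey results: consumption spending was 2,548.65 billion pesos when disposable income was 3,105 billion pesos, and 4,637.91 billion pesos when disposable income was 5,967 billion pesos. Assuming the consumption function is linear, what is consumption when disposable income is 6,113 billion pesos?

C = 4744.49

MPC = (4637.91 − 2548.65)/(5967 − 3105) = 2089.26/2862 = 0.73
a = 2548.65 − 0.73(3105) = 2548.65 − 2266.65 = 282
C = 282 + 0.73(6113) = 282 + 4462.49 = 4744.49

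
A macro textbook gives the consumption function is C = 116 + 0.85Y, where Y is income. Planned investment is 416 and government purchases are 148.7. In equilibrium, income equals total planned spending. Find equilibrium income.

Y = 4538

Y = C + I + G = 116 + 0.85Y + 416 + 148.7
Y − 0.85Y = 680.7
0.15Y = 680.7, so Y = 680.7/0.15 = 4538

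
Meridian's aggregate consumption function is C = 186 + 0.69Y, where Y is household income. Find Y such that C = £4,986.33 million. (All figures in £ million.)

186 + 0.69Y = 4986.33
0.69Y = 4800.33, so Y = 4800.33/0.69 = 6957

Y = 6957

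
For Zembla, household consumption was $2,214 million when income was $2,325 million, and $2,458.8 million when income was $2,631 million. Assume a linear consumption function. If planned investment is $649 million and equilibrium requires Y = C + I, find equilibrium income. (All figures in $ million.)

MPC = (2458.8 − 2214)/(2631 − 2325) = 244.8/306 = 0.8
a = 2214 − 0.8(2325) = 354
Equilibrium: Y = 354 + 0.8Y + 649
0.2Y = 1003, so Y = 1003/0.2 = 5015

Y = 5015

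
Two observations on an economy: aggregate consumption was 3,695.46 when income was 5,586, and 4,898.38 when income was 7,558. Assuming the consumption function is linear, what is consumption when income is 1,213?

C = 1027.93

MPC = (4898.38 − 3695.46)/(7558 − 5586) = 1202.92/1972 = 0.61
a = 3695.46 − 0.61(5586) = 3695.46 − 3407.46 = 288
C = 288 + 0.61(1213) = 288 + 739.93 = 1027.93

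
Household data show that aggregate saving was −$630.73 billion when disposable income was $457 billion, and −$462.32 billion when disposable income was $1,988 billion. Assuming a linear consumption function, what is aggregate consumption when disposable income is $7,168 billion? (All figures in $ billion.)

MPS = ΔS/ΔY = (-462.32 − (-630.73))/(1988 − 457) = 168.41/1531 = 0.11
MPC = 1 − MPS = 0.89
Autonomous saving = -630.73 − 0.11(457) = -681, so a = 681
C = 681 + 0.89(7168) = 681 + 6379.52 = 7060.52

C = 7060.52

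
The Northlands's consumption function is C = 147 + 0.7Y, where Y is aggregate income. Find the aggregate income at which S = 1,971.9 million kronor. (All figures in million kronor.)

Y = 7063

S = Y − C = -147 + 0.3Y
-147 + 0.3Y = 1971.9, so 0.3Y = 2118.9 and Y = 7063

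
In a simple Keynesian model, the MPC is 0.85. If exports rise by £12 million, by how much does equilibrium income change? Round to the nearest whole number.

ΔY ≈ 80

The multiplier is 1/(1 − MPC) = 1/0.15.
ΔY = 12/0.15 = 80.00 ≈ 80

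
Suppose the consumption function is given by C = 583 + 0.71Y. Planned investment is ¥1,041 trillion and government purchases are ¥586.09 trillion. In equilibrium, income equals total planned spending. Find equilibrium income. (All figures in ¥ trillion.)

Y = 7621

Y = C + I + G = 583 + 0.71Y + 1041 + 586.09
Y − 0.71Y = 2210.09
0.29Y = 2210.09, so Y = 2210.09/0.29 = 7621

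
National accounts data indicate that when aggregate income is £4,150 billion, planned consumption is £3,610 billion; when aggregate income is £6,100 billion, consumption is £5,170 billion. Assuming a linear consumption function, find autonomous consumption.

MPC = ΔC/ΔY = (5170 − 3610)/(6100 − 4150) = 1560/1950 = 0.8
a = C − MPC·Y = 3610 − 0.8(4150) = 3610 − 3320 = 290

a = 290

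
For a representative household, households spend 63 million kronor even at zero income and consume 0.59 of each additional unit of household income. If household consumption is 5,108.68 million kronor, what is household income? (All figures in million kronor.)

63 + 0.59Y = 5108.68
0.59Y = 5045.68, so Y = 5045.68/0.59 = 8552

Y = 8552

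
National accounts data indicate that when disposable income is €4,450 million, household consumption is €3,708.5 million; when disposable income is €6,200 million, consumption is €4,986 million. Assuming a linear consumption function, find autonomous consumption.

MPC = ΔC/ΔY = (4986 − 3708.5)/(6200 − 4450) = 1277.5/1750 = 0.73
a = C − MPC·Y = 3708.5 − 0.73(4450) = 3708.5 − 3248.5 = 460

a = 460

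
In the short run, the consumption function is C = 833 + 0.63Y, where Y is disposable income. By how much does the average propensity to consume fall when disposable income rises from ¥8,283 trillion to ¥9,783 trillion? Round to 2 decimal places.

At Y = 8283: C = 833 + 0.63(8283) = 6051.29, APC = 6051.29/8283 = 0.731
At Y = 9783: C = 6996.29, APC = 6996.29/9783 = 0.715
Fall in APC = 0.731 − 0.715 = 0.016 ≈ 0.02

ΔAPC = 0.02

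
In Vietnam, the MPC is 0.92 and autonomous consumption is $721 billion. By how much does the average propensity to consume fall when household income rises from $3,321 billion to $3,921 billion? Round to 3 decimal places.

At Y = 3321: C = 721 + 0.92(3321) = 3776.32, APC = 3776.32/3321 = 1.1371
At Y = 3921: C = 4328.32, APC = 4328.32/3921 = 1.1039
Fall in APC = 1.1371 − 1.1039 = 0.0332 ≈ 0.033

ΔAPC = 0.033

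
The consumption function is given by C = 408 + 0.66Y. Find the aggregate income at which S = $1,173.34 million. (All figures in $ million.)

S = Y − C = -408 + 0.34Y
-408 + 0.34Y = 1173.34, so 0.34Y = 1581.34 and Y = 4651

Y = 4651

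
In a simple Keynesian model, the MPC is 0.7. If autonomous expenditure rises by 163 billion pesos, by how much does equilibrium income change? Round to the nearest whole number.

ΔY ≈ 543

The multiplier is 1/(1 − MPC) = 1/0.3.
ΔY = 163/0.3 = 543.33 ≈ 543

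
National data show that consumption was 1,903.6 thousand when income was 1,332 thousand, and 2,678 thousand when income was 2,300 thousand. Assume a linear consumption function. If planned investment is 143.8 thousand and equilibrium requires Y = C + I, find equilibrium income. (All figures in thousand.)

MPC = (2678 − 1903.6)/(2300 − 1332) = 774.4/968 = 0.8
a = 1903.6 − 0.8(1332) = 838
Equilibrium: Y = 838 + 0.8Y + 143.8
0.2Y = 981.8, so Y = 981.8/0.2 = 4909

Y = 4909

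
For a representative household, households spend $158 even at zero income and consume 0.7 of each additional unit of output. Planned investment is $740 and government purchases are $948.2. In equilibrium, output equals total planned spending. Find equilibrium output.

Y = C + I + G = 158 + 0.7Y + 740 + 948.2
Y − 0.7Y = 1846.2
0.3Y = 1846.2, so Y = 1846.2/0.3 = 6154

Y = 6154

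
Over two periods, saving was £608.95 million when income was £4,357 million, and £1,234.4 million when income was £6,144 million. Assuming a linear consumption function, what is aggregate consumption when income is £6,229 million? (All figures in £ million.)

MPS = ΔS/ΔY = (1234.4 − 608.95)/(6144 − 4357) = 625.45/1787 = 0.35
MPC = 1 − MPS = 0.65
Autonomous saving = 608.95 − 0.35(4357) = -916, so a = 916
C = 916 + 0.65(6229) = 916 + 4048.85 = 4964.85

C = 4964.85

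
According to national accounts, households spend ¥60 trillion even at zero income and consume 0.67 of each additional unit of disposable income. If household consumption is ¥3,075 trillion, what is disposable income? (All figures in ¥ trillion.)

60 + 0.67Y = 3075
0.67Y = 3015, so Y = 3015/0.67 = 4500

Y = 4500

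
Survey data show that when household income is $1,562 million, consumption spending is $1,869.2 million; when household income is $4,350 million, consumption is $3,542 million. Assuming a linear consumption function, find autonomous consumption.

a = 932

MPC = ΔC/ΔY = (3542 − 1869.2)/(4350 − 1562) = 1672.8/2788 = 0.6
a = C − MPC·Y = 1869.2 − 0.6(1562) = 1869.2 − 937.2 = 932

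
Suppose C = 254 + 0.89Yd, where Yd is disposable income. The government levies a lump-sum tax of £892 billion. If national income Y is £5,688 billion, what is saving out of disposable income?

S = 273.56

Yd = Y − T = 5688 − 892 = 4796
C = 254 + 0.89(4796) = 254 + 4268.44 = 4522.44
S = Yd − C = 4796 − 4522.44 = 273.56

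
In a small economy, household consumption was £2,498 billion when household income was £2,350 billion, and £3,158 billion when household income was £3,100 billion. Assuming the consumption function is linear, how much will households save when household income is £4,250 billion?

MPC = (3158 − 2498)/(3100 − 2350) = 660/750 = 0.88
a = 2498 − 0.88(2350) = 2498 − 2068 = 430
C = 430 + 0.88(4250) = 4170
S = 4250 − 4170 = 80

S = 80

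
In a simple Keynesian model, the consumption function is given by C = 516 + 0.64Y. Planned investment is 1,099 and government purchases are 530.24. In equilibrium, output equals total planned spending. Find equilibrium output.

Y = C + I + G = 516 + 0.64Y + 1099 + 530.24
Y − 0.64Y = 2145.24
0.36Y = 2145.24, so Y = 2145.24/0.36 = 5959

Y = 5959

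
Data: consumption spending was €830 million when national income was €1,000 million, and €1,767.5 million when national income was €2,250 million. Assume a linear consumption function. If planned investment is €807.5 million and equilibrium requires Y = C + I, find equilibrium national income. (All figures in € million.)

Y = 3550

MPC = (1767.5 − 830)/(2250 − 1000) = 937.5/1250 = 0.75
a = 830 − 0.75(1000) = 80
Equilibrium: Y = 80 + 0.75Y + 807.5
0.25Y = 887.5, so Y = 887.5/0.25 = 3550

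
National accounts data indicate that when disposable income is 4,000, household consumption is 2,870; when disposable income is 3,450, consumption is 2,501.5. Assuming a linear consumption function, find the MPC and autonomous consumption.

MPC = 0.67; a = 190

MPC = ΔC/ΔY = (2870 − 2501.5)/(4000 − 3450) = 368.5/550 = 0.67
a = C − MPC·Y = 2501.5 − 0.67(3450) = 2501.5 − 2311.5 = 190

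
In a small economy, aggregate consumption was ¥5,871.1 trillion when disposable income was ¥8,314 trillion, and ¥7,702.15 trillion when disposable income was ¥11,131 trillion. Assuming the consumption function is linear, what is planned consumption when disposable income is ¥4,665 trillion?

C = 3499.25

MPC = (7702.15 − 5871.1)/(11131 − 8314) = 1831.05/2817 = 0.65
a = 5871.1 − 0.65(8314) = 5871.1 − 5404.1 = 467
C = 467 + 0.65(4665) = 467 + 3032.25 = 3499.25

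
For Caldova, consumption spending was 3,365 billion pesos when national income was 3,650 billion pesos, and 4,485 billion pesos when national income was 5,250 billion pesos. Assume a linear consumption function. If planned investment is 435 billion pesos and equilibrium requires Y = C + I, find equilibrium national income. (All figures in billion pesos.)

MPC = (4485 − 3365)/(5250 − 3650) = 1120/1600 = 0.7
a = 3365 − 0.7(3650) = 810
Equilibrium: Y = 810 + 0.7Y + 435
0.3Y = 1245, so Y = 1245/0.3 = 4150

Y = 4150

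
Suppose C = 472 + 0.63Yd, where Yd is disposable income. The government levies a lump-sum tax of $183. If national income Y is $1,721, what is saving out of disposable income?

Yd = Y − T = 1721 − 183 = 1538
C = 472 + 0.63(1538) = 472 + 968.94 = 1440.94
S = Yd − C = 1538 − 1440.94 = 97.06

S = 97.06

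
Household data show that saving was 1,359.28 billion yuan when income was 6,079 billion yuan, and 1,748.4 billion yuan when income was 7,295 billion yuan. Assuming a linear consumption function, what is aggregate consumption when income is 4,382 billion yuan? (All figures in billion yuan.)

MPS = ΔS/ΔY = (1748.4 − 1359.28)/(7295 − 6079) = 389.12/1216 = 0.32
MPC = 1 − MPS = 0.68
Autonomous saving = 1359.28 − 0.32(6079) = -586, so a = 586
C = 586 + 0.68(4382) = 586 + 2979.76 = 3565.76

C = 3565.76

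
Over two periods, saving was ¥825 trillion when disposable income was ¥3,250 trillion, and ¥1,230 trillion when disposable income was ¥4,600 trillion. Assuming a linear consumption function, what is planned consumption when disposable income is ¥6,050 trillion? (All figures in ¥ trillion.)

MPS = ΔS/ΔY = (1230 − 825)/(4600 − 3250) = 405/1350 = 0.3
MPC = 1 − MPS = 0.7
Autonomous saving = 825 − 0.3(3250) = -150, so a = 150
C = 150 + 0.7(6050) = 150 + 4235 = 4385

C = 4385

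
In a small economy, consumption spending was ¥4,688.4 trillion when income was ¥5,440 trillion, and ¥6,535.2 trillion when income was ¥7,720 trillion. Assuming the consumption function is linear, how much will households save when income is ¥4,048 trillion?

S = 487.12

MPC = (6535.2 − 4688.4)/(7720 − 5440) = 1846.8/2280 = 0.81
a = 4688.4 − 0.81(5440) = 4688.4 − 4406.4 = 282
C = 282 + 0.81(4048) = 3560.88
S = 4048 − 3560.88 = 487.12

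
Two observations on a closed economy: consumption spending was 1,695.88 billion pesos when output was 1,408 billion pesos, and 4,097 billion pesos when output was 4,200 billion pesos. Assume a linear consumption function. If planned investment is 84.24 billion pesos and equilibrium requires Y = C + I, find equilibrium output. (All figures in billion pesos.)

Y = 4066

MPC = (4097 − 1695.88)/(4200 − 1408) = 2401.12/2792 = 0.86
a = 1695.88 − 0.86(1408) = 485
Equilibrium: Y = 485 + 0.86Y + 84.24
0.14Y = 569.24, so Y = 569.24/0.14 = 4066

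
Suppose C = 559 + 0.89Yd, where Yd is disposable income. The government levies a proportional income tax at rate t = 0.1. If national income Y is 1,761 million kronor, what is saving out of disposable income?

Yd = (1 − 0.1)(1761) = 0.9(1761) = 1584.9
C = 559 + 0.89(1584.9) = 559 + 1410.561 = 1969.561
S = Yd − C = 1584.9 − 1969.561 = -384.661

S = -384.661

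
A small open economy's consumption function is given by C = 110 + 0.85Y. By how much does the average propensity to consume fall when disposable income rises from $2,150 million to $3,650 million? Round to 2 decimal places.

ΔAPC = 0.02

At Y = 2150: C = 110 + 0.85(2150) = 1937.5, APC = 1937.5/2150 = 0.901
At Y = 3650: C = 3212.5, APC = 3212.5/3650 = 0.880
Fall in APC = 0.901 − 0.880 = 0.021 ≈ 0.02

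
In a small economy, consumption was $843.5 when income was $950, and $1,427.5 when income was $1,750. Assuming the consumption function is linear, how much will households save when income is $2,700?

S = 579

MPC = (1427.5 − 843.5)/(1750 − 950) = 584/800 = 0.73
a = 843.5 − 0.73(950) = 843.5 − 693.5 = 150
C = 150 + 0.73(2700) = 2121
S = 2700 − 2121 = 579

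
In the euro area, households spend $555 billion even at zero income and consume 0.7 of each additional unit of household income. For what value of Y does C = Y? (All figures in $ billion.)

At break-even, C = Y: 555 + 0.7Y = Y
0.3Y = 555, so Y = 555/0.3 = 1850

Y = 1850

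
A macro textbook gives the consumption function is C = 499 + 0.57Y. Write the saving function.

S = Y − C = Y − (499 + 0.57Y) = -499 + (1 − 0.57)Y

S = -499 + 0.43Y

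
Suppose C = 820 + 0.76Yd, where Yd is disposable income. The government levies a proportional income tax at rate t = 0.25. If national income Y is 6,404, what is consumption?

Yd = (1 − 0.25)(6404) = 0.75(6404) = 4803
C = 820 + 0.76(4803) = 820 + 3650.28 = 4470.28

C = 4470.28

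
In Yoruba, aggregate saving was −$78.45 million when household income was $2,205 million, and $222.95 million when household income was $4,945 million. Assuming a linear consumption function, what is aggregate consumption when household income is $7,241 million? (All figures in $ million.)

C = 6765.49

MPS = ΔS/ΔY = (222.95 − (-78.45))/(4945 − 2205) = 301.4/2740 = 0.11
MPC = 1 − MPS = 0.89
Autonomous saving = -78.45 − 0.11(2205) = -321, so a = 321
C = 321 + 0.89(7241) = 321 + 6444.49 = 6765.49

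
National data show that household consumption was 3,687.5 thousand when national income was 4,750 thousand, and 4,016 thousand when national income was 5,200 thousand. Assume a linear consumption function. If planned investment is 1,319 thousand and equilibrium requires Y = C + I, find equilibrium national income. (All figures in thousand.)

MPC = (4016 − 3687.5)/(5200 − 4750) = 328.5/450 = 0.73
a = 3687.5 − 0.73(4750) = 220
Equilibrium: Y = 220 + 0.73Y + 1319
0.27Y = 1539, so Y = 1539/0.27 = 5700

Y = 5700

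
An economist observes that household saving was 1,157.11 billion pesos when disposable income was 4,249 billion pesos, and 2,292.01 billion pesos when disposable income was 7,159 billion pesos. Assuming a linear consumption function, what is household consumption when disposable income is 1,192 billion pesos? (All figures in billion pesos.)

MPS = ΔS/ΔY = (2292.01 − 1157.11)/(7159 − 4249) = 1134.9/2910 = 0.39
MPC = 1 − MPS = 0.61
Autonomous saving = 1157.11 − 0.39(4249) = -500, so a = 500
C = 500 + 0.61(1192) = 500 + 727.12 = 1227.12

C = 1227.12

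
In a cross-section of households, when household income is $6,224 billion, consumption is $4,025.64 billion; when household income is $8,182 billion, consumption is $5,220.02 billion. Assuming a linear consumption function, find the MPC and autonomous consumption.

MPC = 0.61; a = 229

MPC = ΔC/ΔY = (5220.02 − 4025.64)/(8182 − 6224) = 1194.38/1958 = 0.61
a = C − MPC·Y = 4025.64 − 0.61(6224) = 4025.64 − 3796.64 = 229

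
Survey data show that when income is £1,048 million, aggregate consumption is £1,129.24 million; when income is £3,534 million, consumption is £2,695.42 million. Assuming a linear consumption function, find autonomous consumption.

MPC = ΔC/ΔY = (2695.42 − 1129.24)/(3534 − 1048) = 1566.18/2486 = 0.63
a = C − MPC·Y = 1129.24 − 0.63(1048) = 1129.24 − 660.24 = 469

a = 469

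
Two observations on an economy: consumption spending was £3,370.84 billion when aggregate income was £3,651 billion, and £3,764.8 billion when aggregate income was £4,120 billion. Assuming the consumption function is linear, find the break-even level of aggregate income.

MPC = (3764.8 − 3370.84)/(4120 − 3651) = 393.96/469 = 0.84
a = 3370.84 − 0.84(3651) = 3370.84 − 3066.84 = 304
Break-even: Y = a/(1−MPC) = 304/0.16 = 1900

Y = 1900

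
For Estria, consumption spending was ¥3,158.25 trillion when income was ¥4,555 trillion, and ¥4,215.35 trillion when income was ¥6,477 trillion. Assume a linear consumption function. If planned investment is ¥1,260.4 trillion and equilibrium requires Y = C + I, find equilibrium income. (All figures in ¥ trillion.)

Y = 4252

MPC = (4215.35 − 3158.25)/(6477 − 4555) = 1057.1/1922 = 0.55
a = 3158.25 − 0.55(4555) = 653
Equilibrium: Y = 653 + 0.55Y + 1260.4
0.45Y = 1913.4, so Y = 1913.4/0.45 = 4252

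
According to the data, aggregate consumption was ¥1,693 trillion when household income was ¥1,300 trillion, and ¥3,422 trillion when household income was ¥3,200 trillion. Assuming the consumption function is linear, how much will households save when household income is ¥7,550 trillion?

MPC = (3422 − 1693)/(3200 − 1300) = 1729/1900 = 0.91
a = 1693 − 0.91(1300) = 1693 − 1183 = 510
C = 510 + 0.91(7550) = 7380.5
S = 7550 − 7380.5 = 169.5

S = 169.5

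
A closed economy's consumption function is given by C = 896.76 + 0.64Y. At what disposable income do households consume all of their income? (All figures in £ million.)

At break-even, C = Y: 896.76 + 0.64Y = Y
0.36Y = 896.76, so Y = 896.76/0.36 = 2491

Y = 2491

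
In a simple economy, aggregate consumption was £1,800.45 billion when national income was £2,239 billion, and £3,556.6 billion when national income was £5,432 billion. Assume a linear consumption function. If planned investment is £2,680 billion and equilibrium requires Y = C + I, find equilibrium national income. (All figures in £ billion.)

Y = 7220

MPC = (3556.6 − 1800.45)/(5432 − 2239) = 1756.15/3193 = 0.55
a = 1800.45 − 0.55(2239) = 569
Equilibrium: Y = 569 + 0.55Y + 2680
0.45Y = 3249, so Y = 3249/0.45 = 7220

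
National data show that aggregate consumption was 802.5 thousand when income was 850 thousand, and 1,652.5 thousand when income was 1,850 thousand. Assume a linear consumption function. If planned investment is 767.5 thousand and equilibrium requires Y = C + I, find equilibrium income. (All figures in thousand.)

MPC = (1652.5 − 802.5)/(1850 − 850) = 850/1000 = 0.85
a = 802.5 − 0.85(850) = 80
Equilibrium: Y = 80 + 0.85Y + 767.5
0.15Y = 847.5, so Y = 847.5/0.15 = 5650

Y = 5650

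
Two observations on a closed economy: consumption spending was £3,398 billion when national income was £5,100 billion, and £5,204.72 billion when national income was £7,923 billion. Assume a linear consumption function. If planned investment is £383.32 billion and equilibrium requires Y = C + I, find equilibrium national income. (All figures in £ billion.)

MPC = (5204.72 − 3398)/(7923 − 5100) = 1806.72/2823 = 0.64
a = 3398 − 0.64(5100) = 134
Equilibrium: Y = 134 + 0.64Y + 383.32
0.36Y = 517.32, so Y = 517.32/0.36 = 1437

Y = 1437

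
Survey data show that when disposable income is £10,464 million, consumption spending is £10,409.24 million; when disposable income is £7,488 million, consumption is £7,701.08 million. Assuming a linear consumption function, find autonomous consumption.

MPC = ΔC/ΔY = (10409.24 − 7701.08)/(10464 − 7488) = 2708.16/2976 = 0.91
a = C − MPC·Y = 7701.08 − 0.91(7488) = 7701.08 − 6814.08 = 887

a = 887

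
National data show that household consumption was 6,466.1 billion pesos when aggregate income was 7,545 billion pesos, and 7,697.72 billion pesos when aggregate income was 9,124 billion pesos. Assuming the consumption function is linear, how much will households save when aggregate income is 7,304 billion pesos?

MPC = (7697.72 − 6466.1)/(9124 − 7545) = 1231.62/1579 = 0.78
a = 6466.1 − 0.78(7545) = 6466.1 − 5885.1 = 581
C = 581 + 0.78(7304) = 6278.12
S = 7304 − 6278.12 = 1025.88

S = 1025.88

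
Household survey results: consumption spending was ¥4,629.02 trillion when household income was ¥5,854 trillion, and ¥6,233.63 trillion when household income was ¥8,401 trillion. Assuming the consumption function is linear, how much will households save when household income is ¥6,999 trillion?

MPC = (6233.63 − 4629.02)/(8401 − 5854) = 1604.61/2547 = 0.63
a = 4629.02 − 0.63(5854) = 4629.02 − 3688.02 = 941
C = 941 + 0.63(6999) = 5350.37
S = 6999 − 5350.37 = 1648.63

S = 1648.63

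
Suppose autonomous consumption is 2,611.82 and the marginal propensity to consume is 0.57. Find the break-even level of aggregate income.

Y = 6074

At break-even, C = Y: 2611.82 + 0.57Y = Y
0.43Y = 2611.82, so Y = 2611.82/0.43 = 6074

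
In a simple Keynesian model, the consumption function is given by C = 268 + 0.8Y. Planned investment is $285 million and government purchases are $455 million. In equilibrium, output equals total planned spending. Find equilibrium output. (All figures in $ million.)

Y = C + I + G = 268 + 0.8Y + 285 + 455
Y − 0.8Y = 1008
0.2Y = 1008, so Y = 1008/0.2 = 5040

Y = 5040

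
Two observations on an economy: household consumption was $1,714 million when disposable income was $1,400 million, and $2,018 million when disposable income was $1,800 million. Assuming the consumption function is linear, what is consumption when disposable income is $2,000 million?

MPC = (2018 − 1714)/(1800 − 1400) = 304/400 = 0.76
a = 1714 − 0.76(1400) = 1714 − 1064 = 650
C = 650 + 0.76(2000) = 650 + 1520 = 2170

C = 2170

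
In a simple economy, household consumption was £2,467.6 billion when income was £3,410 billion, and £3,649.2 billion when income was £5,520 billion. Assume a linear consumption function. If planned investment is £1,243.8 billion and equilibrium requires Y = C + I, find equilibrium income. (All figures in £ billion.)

MPC = (3649.2 − 2467.6)/(5520 − 3410) = 1181.6/2110 = 0.56
a = 2467.6 − 0.56(3410) = 558
Equilibrium: Y = 558 + 0.56Y + 1243.8
0.44Y = 1801.8, so Y = 1801.8/0.44 = 4095

Y = 4095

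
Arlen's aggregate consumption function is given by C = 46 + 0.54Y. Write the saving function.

S = Y − C = Y − (46 + 0.54Y) = -46 + (1 − 0.54)Y

S = -46 + 0.46Y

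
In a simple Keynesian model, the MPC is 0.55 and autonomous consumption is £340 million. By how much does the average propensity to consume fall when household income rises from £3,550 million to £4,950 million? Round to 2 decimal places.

ΔAPC = 0.03

At Y = 3550: C = 340 + 0.55(3550) = 2292.5, APC = 2292.5/3550 = 0.646
At Y = 4950: C = 3062.5, APC = 3062.5/4950 = 0.619
Fall in APC = 0.646 − 0.619 = 0.027 ≈ 0.03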